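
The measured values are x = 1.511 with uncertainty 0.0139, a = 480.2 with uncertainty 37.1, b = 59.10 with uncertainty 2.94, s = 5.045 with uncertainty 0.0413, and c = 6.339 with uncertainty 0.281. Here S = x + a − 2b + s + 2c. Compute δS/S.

For a sum/difference, combine absolute errors in quadrature:
  (δx)² = 0.000193;  (δa)² = 1380;  (2·δb)² = 34.6;  (δs)² = 0.00171;  (2·δc)² = 0.316
δS = √(1410) = 37.6
S = 381.2, so δS/S = 37.6/381.2 = 0.0985.

0.0985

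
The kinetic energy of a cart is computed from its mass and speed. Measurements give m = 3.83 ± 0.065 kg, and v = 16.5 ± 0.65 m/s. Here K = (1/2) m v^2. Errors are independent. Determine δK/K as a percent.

For a monomial K ∝ m, v^2, fractional errors add in quadrature:
  (1·δm/m)² = (1×0.0170)² = 0.000288;  (2·δv/v)² = (2×0.0394)² = 0.00621
δK/K = √(0.00650) = 0.0806

8.06%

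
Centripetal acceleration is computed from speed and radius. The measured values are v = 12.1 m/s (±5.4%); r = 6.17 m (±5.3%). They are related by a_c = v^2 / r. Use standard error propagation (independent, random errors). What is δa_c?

2.85 m/s^2

Since a_c is a product/quotient, work with relative uncertainties:
  (2·δv/v)² = (2×0.0540)² = 0.0117;  (-1·δr/r)² = (-1×0.0530)² = 0.00281
δa_c/a_c = √(0.0145) = 0.120
a_c = 23.7 m/s^2, so δa_c = 0.120 × 23.7 = 2.85 m/s^2.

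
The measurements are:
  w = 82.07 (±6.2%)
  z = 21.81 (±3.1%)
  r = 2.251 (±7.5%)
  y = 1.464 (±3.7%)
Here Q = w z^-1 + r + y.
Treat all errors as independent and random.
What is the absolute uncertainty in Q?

Let p = w·z^-1 = 3.763. δp/p = √((1·δw/w)² + (-1·δz/z)²) = √(0.00384 + 0.000961) = 0.0693, so δp = 0.261.
Q = p + r + y: δQ = √(δp² + δr² + δy²) = √(0.0680 + 0.0285 + 0.00293) = 0.315

0.315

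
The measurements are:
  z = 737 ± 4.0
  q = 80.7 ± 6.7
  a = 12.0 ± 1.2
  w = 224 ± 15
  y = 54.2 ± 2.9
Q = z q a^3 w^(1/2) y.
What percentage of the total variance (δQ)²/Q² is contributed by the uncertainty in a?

(δQ/Q)² = (1·δz/z)² + (1·δq/q)² + (3·δa/a)² + (½·δw/w)² + (1·δy/y)²
  z term: (1×0.00543)² = 2.95e-05
  q term: (1×0.0830)² = 0.00689
  a term: (3×0.100)² = 0.0900
  w term: (0.5×0.0670)² = 0.00112
  y term: (1×0.0535)² = 0.00286
Total = 0.101. Share from a = 0.0900/0.101 = 0.892.

89.2%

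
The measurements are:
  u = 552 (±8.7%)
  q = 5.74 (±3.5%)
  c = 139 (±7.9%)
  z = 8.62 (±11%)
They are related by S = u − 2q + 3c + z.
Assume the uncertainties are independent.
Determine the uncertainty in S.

S is a linear combination, so absolute uncertainties add in quadrature:
  (δu)² = 2310;  (2·δq)² = 0.161;  (3·δc)² = 1090;  (δz)² = 0.899
δS = √(3390) = 58.2

58.2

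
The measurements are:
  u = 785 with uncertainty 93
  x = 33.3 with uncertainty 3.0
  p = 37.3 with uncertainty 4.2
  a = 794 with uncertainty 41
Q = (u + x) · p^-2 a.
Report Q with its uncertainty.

467 ± 120

Let w = u + x = 818. δw = √(δu² + δx²) = √(8650 + 9.00) = 93.0, so δw/w = 0.114.
Q is then a monomial in w, p, a:
δQ/Q = √((δw/w)² + (-2·δp/p)² + (1·δa/a)²) = √(0.0129 + 0.0507 + 0.00267) = 0.258
Q = 467, so δQ = 0.258 × 467 = 120.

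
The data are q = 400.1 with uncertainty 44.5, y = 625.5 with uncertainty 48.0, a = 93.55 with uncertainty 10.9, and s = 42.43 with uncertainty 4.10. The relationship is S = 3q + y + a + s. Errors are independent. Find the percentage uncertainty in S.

Absolute uncertainties add in quadrature for a linear combination:
  (3·δq)² = 17800;  (δy)² = 2300;  (δa)² = 119;  (δs)² = 16.8
δS = √(20300) = 142
S = 1962, so δS/S = 142/1962 = 0.0726.

7.26%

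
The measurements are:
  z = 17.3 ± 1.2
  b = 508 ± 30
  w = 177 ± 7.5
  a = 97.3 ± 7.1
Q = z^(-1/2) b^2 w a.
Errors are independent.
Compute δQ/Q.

Products/powers → add relative errors in quadrature, weighted by exponent:
  (−½·δz/z)² = (-0.5×0.0694)² = 0.00120;  (2·δb/b)² = (2×0.0591)² = 0.0140;  (1·δw/w)² = (1×0.0424)² = 0.00180;  (1·δa/a)² = (1×0.0730)² = 0.00532
δQ/Q = √(0.0223) = 0.149

0.149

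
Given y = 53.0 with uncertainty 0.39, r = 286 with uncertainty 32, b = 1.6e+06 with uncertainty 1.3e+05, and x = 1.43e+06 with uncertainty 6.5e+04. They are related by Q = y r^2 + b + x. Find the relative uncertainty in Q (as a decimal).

0.133

Let p = y·r^2 = 4.34e+06. δp/p = √((1·δy/y)² + (2·δr/r)²) = √(5.41e-05 + 0.0501) = 0.224, so δp = 9.71e+05.
Q = p + b + x: δQ = √(δp² + δb² + δx²) = √(9.42e+11 + 1.69e+10 + 4.22e+09) = 9.81e+05
Q = 7.37e+06, so δQ/Q = 9.81e+05/7.37e+06 = 0.133.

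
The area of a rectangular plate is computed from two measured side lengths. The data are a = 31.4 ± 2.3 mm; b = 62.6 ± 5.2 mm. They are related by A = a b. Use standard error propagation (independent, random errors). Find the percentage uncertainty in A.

11.1%

A is a product of powers, so relative uncertainties combine in quadrature:
  (1·δa/a)² = (1×0.0732)² = 0.00537;  (1·δb/b)² = (1×0.0831)² = 0.00690
δA/A = √(0.0123) = 0.111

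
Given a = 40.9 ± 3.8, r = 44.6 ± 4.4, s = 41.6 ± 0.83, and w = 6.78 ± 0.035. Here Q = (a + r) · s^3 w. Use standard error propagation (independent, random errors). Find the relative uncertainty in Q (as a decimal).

0.0907

Let u = a + r = 85.5. δu = √(δa² + δr²) = √(14.4 + 19.4) = 5.81, so δu/u = 0.0680.
Q is then a monomial in u, s, w:
δQ/Q = √((δu/u)² + (3·δs/s)² + (1·δw/w)²) = √(0.00462 + 0.00358 + 2.66e-05) = 0.0907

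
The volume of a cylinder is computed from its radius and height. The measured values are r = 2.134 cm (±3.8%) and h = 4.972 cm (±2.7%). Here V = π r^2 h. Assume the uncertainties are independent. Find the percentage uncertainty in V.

Products/powers → add relative errors in quadrature, weighted by exponent:
  (2·δr/r)² = (2×0.0380)² = 0.00578;  (1·δh/h)² = (1×0.0270)² = 0.000729
δV/V = √(0.00651) = 0.0807

8.07%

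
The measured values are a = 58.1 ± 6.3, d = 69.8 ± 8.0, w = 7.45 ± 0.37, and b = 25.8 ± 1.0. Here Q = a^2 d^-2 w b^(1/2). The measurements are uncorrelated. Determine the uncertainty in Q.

Q is a product of powers, so relative uncertainties combine in quadrature:
  (2·δa/a)² = (2×0.108)² = 0.0470;  (-2·δd/d)² = (-2×0.115)² = 0.0525;  (1·δw/w)² = (1×0.0497)² = 0.00247;  (½·δb/b)² = (0.5×0.0388)² = 0.000376
δQ/Q = √(0.102) = 0.320
Q = 26.2, so δQ = 0.320 × 26.2 = 8.39.

8.39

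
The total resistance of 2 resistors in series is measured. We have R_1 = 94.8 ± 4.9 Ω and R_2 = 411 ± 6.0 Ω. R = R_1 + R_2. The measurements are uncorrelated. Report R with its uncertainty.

506 ± 7.75 Ω

R is a linear combination, so absolute uncertainties add in quadrature:
  (δR_1)² = 24.0;  (δR_2)² = 36.0
δR = √(60.0) = 7.75 Ω
R = 506 Ω.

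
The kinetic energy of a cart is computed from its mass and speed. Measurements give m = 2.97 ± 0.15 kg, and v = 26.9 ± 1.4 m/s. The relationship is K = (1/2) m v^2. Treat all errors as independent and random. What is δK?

Products/powers → add relative errors in quadrature, weighted by exponent:
  (1·δm/m)² = (1×0.0505)² = 0.00255;  (2·δv/v)² = (2×0.0520)² = 0.0108
δK/K = √(0.0134) = 0.116
K = 1070 J, so δK = 0.116 × 1070 = 124 J.

124 J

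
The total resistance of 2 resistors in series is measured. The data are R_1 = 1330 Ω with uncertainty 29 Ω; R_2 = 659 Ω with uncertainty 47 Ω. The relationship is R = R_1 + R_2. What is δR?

For a sum/difference, combine absolute errors in quadrature:
  (δR_1)² = 841;  (δR_2)² = 2210
δR = √(3050) = 55.2 Ω

55.2 Ω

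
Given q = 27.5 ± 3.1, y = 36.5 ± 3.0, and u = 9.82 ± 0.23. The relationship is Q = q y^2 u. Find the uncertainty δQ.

72200

Relative error in a monomial: (δQ/Q)² = Σ (nᵢ · δxᵢ/xᵢ)².
  (1·δq/q)² = (1×0.113)² = 0.0127;  (2·δy/y)² = (2×0.0822)² = 0.0270;  (1·δu/u)² = (1×0.0234)² = 0.000549
δQ/Q = √(0.0403) = 0.201
Q = 3.6e+05, so δQ = 0.201 × 3.6e+05 = 72200.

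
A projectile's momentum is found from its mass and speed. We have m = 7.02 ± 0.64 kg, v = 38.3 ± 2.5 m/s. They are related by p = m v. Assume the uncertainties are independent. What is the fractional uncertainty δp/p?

p is a product of powers, so relative uncertainties combine in quadrature:
  (1·δm/m)² = (1×0.0912)² = 0.00831;  (1·δv/v)² = (1×0.0653)² = 0.00426
δp/p = √(0.0126) = 0.112

0.112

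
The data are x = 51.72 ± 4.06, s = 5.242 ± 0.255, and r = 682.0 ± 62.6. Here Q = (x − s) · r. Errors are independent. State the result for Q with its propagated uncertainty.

Let u = x − s = 46.48. δu = √(δx² + δs²) = √(16.5 + 0.0650) = 4.07, so δu/u = 0.0875.
Q is then a monomial in u, r:
δQ/Q = √((δu/u)² + (1·δr/r)²) = √(0.00766 + 0.00843) = 0.127
Q = 31700, so δQ = 0.127 × 31700 = 4020.

31700 ± 4020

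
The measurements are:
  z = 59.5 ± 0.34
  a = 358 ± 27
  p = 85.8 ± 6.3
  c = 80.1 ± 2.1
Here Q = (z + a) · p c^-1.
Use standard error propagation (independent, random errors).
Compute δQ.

Let u = z + a = 418. δu = √(δz² + δa²) = √(0.116 + 729) = 27.0, so δu/u = 0.0647.
Q is then a monomial in u, p, c:
δQ/Q = √((δu/u)² + (1·δp/p)² + (-1·δc/c)²) = √(0.00418 + 0.00539 + 0.000687) = 0.101
Q = 447, so δQ = 0.101 × 447 = 45.3.

45.3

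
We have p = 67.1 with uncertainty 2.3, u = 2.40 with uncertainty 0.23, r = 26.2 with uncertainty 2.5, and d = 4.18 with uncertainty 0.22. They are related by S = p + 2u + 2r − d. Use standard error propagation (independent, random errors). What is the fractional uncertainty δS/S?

0.0460

For a sum/difference, combine absolute errors in quadrature:
  (δp)² = 5.29;  (2·δu)² = 0.212;  (2·δr)² = 25.0;  (δd)² = 0.0484
δS = √(30.6) = 5.53
S = 120, so δS/S = 5.53/120 = 0.0460.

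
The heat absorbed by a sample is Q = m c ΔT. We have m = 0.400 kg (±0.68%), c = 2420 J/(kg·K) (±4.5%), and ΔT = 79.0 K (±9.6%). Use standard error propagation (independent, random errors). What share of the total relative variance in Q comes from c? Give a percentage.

17.9%

(δQ/Q)² = (1·δm/m)² + (1·δc/c)² + (1·δΔT/ΔT)²
  m term: (1×0.00680)² = 4.62e-05
  c term: (1×0.0450)² = 0.00202
  ΔT term: (1×0.0960)² = 0.00922
Total = 0.0113. Share from c = 0.00202/0.0113 = 0.179.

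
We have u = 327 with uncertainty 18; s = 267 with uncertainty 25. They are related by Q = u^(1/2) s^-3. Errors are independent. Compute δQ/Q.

0.282

Q is a product of powers, so relative uncertainties combine in quadrature:
  (½·δu/u)² = (0.5×0.0550)² = 0.000758;  (-3·δs/s)² = (-3×0.0936)² = 0.0789
δQ/Q = √(0.0797) = 0.282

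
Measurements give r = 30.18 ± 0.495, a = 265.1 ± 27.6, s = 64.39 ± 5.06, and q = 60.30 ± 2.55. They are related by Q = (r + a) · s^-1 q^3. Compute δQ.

1.77e+05

Let u = r + a = 295.3. δu = √(δr² + δa²) = √(0.245 + 762) = 27.6, so δu/u = 0.0935.
Q is then a monomial in u, s, q:
δQ/Q = √((δu/u)² + (-1·δs/s)² + (3·δq/q)²) = √(0.00874 + 0.00618 + 0.0161) = 0.176
Q = 1.005e+06, so δQ = 0.176 × 1.005e+06 = 1.77e+05.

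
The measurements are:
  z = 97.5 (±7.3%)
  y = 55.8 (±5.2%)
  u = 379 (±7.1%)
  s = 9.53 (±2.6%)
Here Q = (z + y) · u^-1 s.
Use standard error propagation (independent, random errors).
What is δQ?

0.350

Let w = z + y = 153. δw = √(δz² + δy²) = √(50.7 + 8.42) = 7.69, so δw/w = 0.0501.
Q is then a monomial in w, u, s:
δQ/Q = √((δw/w)² + (-1·δu/u)² + (1·δs/s)²) = √(0.00251 + 0.00504 + 0.000676) = 0.0907
Q = 3.85, so δQ = 0.0907 × 3.85 = 0.350.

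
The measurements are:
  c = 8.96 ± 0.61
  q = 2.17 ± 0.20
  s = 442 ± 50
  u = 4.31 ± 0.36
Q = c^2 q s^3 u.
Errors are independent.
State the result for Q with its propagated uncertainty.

Relative error in a monomial: (δQ/Q)² = Σ (nᵢ · δxᵢ/xᵢ)².
  (2·δc/c)² = (2×0.0681)² = 0.0185;  (1·δq/q)² = (1×0.0922)² = 0.00849;  (3·δs/s)² = (3×0.113)² = 0.115;  (1·δu/u)² = (1×0.0835)² = 0.00698
δQ/Q = √(0.149) = 0.386
Q = 6.48e+10, so δQ = 0.386 × 6.48e+10 = 2.5e+10.

(6.48 ± 2.50) × 10^10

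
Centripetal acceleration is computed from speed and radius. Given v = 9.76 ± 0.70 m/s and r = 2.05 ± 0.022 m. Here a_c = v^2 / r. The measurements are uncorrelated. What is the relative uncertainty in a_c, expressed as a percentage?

a_c is a product of powers, so relative uncertainties combine in quadrature:
  (2·δv/v)² = (2×0.0717)² = 0.0206;  (-1·δr/r)² = (-1×0.0107)² = 0.000115
δa_c/a_c = √(0.0207) = 0.144

14.4%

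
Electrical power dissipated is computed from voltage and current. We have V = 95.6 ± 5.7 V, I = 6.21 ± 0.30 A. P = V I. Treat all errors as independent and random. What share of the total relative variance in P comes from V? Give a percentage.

60.4%

(δP/P)² = (1·δV/V)² + (1·δI/I)²
  V term: (1×0.0596)² = 0.00355
  I term: (1×0.0483)² = 0.00233
Total = 0.00589. Share from V = 0.00355/0.00589 = 0.604.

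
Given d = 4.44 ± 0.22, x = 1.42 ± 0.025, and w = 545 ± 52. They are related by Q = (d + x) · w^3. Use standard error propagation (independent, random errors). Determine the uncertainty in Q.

Let u = d + x = 5.86. δu = √(δd² + δx²) = √(0.0484 + 0.000625) = 0.221, so δu/u = 0.0378.
Q is then a monomial in u, w:
δQ/Q = √((δu/u)² + (3·δw/w)²) = √(0.00143 + 0.0819) = 0.289
Q = 9.49e+08, so δQ = 0.289 × 9.49e+08 = 2.74e+08.

2.74e+08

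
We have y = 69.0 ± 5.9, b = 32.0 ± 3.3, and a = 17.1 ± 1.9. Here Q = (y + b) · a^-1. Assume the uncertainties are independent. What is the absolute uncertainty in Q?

0.766

Let u = y + b = 101. δu = √(δy² + δb²) = √(34.8 + 10.9) = 6.76, so δu/u = 0.0669.
Q is then a monomial in u, a:
δQ/Q = √((δu/u)² + (-1·δa/a)²) = √(0.00448 + 0.0123) = 0.130
Q = 5.91, so δQ = 0.130 × 5.91 = 0.766.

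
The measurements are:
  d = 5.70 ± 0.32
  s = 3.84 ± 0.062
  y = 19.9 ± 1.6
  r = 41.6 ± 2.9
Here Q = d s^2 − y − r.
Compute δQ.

6.37

Let p = d·s^2 = 84.0. δp/p = √((1·δd/d)² + (2·δs/s)²) = √(0.00315 + 0.00104) = 0.0648, so δp = 5.44.
Q = p − y − r: δQ = √(δp² + δy² + δr²) = √(29.6 + 2.56 + 8.41) = 6.37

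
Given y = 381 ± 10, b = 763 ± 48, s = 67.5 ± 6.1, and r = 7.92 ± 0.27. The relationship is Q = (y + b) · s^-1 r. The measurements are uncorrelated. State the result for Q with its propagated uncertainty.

134 ± 14.2

Let u = y + b = 1140. δu = √(δy² + δb²) = √(100 + 2300) = 49.0, so δu/u = 0.0429.
Q is then a monomial in u, s, r:
δQ/Q = √((δu/u)² + (-1·δs/s)² + (1·δr/r)²) = √(0.00184 + 0.00817 + 0.00116) = 0.106
Q = 134, so δQ = 0.106 × 134 = 14.2.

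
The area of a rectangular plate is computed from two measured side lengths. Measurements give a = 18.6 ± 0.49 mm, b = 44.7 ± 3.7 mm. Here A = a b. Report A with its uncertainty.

831 ± 72.2 mm^2

A is a product of powers, so relative uncertainties combine in quadrature:
  (1·δa/a)² = (1×0.0263)² = 0.000694;  (1·δb/b)² = (1×0.0828)² = 0.00685
δA/A = √(0.00755) = 0.0869
A = 831 mm^2, so δA = 0.0869 × 831 = 72.2 mm^2.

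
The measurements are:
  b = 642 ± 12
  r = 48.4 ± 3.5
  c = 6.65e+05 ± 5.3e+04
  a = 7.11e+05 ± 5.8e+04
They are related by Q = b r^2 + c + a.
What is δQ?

Let p = b·r^2 = 1.5e+06. δp/p = √((1·δb/b)² + (2·δr/r)²) = √(0.000349 + 0.0209) = 0.146, so δp = 2.19e+05.
Q = p + c + a: δQ = √(δp² + δc² + δa²) = √(4.81e+10 + 2.81e+09 + 3.36e+09) = 2.33e+05

2.33e+05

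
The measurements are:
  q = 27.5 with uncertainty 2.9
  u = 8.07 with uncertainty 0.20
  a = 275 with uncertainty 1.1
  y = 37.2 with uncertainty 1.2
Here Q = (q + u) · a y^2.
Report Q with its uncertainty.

(1.35 ± 0.141) × 10^7

Let w = q + u = 35.6. δw = √(δq² + δu²) = √(8.41 + 0.0400) = 2.91, so δw/w = 0.0817.
Q is then a monomial in w, a, y:
δQ/Q = √((δw/w)² + (1·δa/a)² + (2·δy/y)²) = √(0.00668 + 1.6e-05 + 0.00416) = 0.104
Q = 1.35e+07, so δQ = 0.104 × 1.35e+07 = 1.41e+06.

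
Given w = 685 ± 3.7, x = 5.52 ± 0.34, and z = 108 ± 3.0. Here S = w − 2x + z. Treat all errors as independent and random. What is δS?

Sums and differences: (δS)² = Σ (cᵢ δxᵢ)².
  (δw)² = 13.7;  (2·δx)² = 0.462;  (δz)² = 9.00
δS = √(23.2) = 4.81

4.81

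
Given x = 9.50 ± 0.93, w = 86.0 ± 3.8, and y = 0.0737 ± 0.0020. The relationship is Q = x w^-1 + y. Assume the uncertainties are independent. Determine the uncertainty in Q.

Let p = x·w^-1 = 0.110. δp/p = √((1·δx/x)² + (-1·δw/w)²) = √(0.00958 + 0.00195) = 0.107, so δp = 0.0119.
Q = p + y: δQ = √(δp² + δy²) = √(0.000141 + 4e-06) = 0.0120

0.0120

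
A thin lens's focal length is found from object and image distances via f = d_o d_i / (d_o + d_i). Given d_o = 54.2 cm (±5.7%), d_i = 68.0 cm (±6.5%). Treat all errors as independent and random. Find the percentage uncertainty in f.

4.29%

∂f/∂d_o = (d_i/(d_o+d_i))² = 0.310;  ∂f/∂d_i = (d_o/(d_o+d_i))² = 0.197
δf = √((∂f/∂d_o · δd_o)² + (∂f/∂d_i · δd_i)²) = √(0.915 + 0.756) = 1.29 cm
f = 30.2 cm, so δf/f = 1.29/30.2 = 0.0429.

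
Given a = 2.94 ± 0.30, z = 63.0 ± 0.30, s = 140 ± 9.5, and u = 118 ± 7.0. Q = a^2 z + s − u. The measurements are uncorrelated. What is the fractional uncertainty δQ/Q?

Let p = a^2·z = 545. δp/p = √((2·δa/a)² + (1·δz/z)²) = √(0.0416 + 2.27e-05) = 0.204, so δp = 111.
Q = p + s − u: δQ = √(δp² + δs² + δu²) = √(12400 + 90.2 + 49.0) = 112
Q = 567, so δQ/Q = 112/567 = 0.197.

0.197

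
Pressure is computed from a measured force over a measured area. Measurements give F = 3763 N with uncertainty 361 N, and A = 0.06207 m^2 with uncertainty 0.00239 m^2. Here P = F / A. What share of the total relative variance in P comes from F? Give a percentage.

(δP/P)² = (1·δF/F)² + (-1·δA/A)²
  F term: (1×0.0959)² = 0.00920
  A term: (-1×0.0385)² = 0.00148
Total = 0.0107. Share from F = 0.00920/0.0107 = 0.861.

86.1%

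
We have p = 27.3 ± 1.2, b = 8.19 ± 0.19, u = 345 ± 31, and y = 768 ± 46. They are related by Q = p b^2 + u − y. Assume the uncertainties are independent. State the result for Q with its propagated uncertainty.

1410 ± 130

Let w = p·b^2 = 1830. δw/w = √((1·δp/p)² + (2·δb/b)²) = √(0.00193 + 0.00215) = 0.0639, so δw = 117.
Q = w + u − y: δQ = √(δw² + δu² + δy²) = √(13700 + 961 + 2120) = 130
Q = 1410.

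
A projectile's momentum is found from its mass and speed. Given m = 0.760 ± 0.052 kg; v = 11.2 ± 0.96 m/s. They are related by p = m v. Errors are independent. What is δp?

0.934 kg·m/s

Products/powers → add relative errors in quadrature, weighted by exponent:
  (1·δm/m)² = (1×0.0684)² = 0.00468;  (1·δv/v)² = (1×0.0857)² = 0.00735
δp/p = √(0.0120) = 0.110
p = 8.51 kg·m/s, so δp = 0.110 × 8.51 = 0.934 kg·m/s.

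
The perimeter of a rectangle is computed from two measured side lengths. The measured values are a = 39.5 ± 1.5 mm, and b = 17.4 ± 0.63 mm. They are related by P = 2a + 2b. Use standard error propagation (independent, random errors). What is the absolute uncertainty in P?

3.25 mm

Sums and differences: (δP)² = Σ (cᵢ δxᵢ)².
  (2·δa)² = 9.00;  (2·δb)² = 1.59
δP = √(10.6) = 3.25 mm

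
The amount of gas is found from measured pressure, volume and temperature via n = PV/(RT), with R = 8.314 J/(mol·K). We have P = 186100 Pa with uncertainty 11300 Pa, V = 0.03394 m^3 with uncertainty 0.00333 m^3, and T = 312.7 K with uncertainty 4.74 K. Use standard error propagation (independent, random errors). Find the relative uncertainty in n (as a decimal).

Each factor contributes (exponent × relative error)² to (δn/n)²:
  (1·δP/P)² = (1×0.0607)² = 0.00369;  (1·δV/V)² = (1×0.0981)² = 0.00963;  (-1·δT/T)² = (-1×0.0152)² = 0.000230
δn/n = √(0.0135) = 0.116

0.116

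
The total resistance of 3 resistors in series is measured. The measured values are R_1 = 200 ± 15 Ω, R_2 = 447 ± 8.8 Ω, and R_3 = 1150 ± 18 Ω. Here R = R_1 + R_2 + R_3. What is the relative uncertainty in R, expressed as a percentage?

1.39%

Sums and differences: (δR)² = Σ (cᵢ δxᵢ)².
  (δR_1)² = 225;  (δR_2)² = 77.4;  (δR_3)² = 324
δR = √(626) = 25.0 Ω
R = 1800 Ω, so δR/R = 25.0/1800 = 0.0139.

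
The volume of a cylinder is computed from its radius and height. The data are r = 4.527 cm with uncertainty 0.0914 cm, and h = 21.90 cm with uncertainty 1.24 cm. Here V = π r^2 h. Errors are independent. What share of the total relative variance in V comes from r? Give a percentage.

(δV/V)² = (2·δr/r)² + (1·δh/h)²
  r term: (2×0.0202)² = 0.00163
  h term: (1×0.0566)² = 0.00321
Total = 0.00484. Share from r = 0.00163/0.00484 = 0.337.

33.7%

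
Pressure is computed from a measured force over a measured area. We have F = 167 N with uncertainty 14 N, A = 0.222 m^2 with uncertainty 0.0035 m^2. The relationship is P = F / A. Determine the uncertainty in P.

Relative error in a monomial: (δP/P)² = Σ (nᵢ · δxᵢ/xᵢ)².
  (1·δF/F)² = (1×0.0838)² = 0.00703;  (-1·δA/A)² = (-1×0.0158)² = 0.000249
δP/P = √(0.00728) = 0.0853
P = 752 Pa, so δP = 0.0853 × 752 = 64.2 Pa.

64.2 Pa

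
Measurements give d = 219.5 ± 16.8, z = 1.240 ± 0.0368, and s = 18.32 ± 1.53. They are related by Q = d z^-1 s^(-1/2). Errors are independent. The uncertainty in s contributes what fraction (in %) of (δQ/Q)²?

20.6%

(δQ/Q)² = (1·δd/d)² + (-1·δz/z)² + (−½·δs/s)²
  d term: (1×0.0765)² = 0.00586
  z term: (-1×0.0297)² = 0.000881
  s term: (-0.5×0.0835)² = 0.00174
Total = 0.00848. Share from s = 0.00174/0.00848 = 0.206.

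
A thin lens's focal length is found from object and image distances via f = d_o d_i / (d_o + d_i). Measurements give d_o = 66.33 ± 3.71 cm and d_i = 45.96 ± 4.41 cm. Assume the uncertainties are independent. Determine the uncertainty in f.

∂f/∂d_o = (d_i/(d_o+d_i))² = 0.168;  ∂f/∂d_i = (d_o/(d_o+d_i))² = 0.349
δf = √((∂f/∂d_o · δd_o)² + (∂f/∂d_i · δd_i)²) = √(0.386 + 2.37) = 1.66 cm

1.66 cm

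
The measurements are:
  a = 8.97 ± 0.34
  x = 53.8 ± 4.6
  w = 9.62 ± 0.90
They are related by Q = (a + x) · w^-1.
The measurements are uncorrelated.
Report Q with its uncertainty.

Let u = a + x = 62.8. δu = √(δa² + δx²) = √(0.116 + 21.2) = 4.61, so δu/u = 0.0735.
Q is then a monomial in u, w:
δQ/Q = √((δu/u)² + (-1·δw/w)²) = √(0.00540 + 0.00875) = 0.119
Q = 6.52, so δQ = 0.119 × 6.52 = 0.776.

6.52 ± 0.776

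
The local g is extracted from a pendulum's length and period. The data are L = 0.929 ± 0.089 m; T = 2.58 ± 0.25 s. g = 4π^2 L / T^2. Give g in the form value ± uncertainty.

Products/powers → add relative errors in quadrature, weighted by exponent:
  (1·δL/L)² = (1×0.0958)² = 0.00918;  (-2·δT/T)² = (-2×0.0969)² = 0.0376
δg/g = √(0.0467) = 0.216
g = 5.51 m/s^2, so δg = 0.216 × 5.51 = 1.19 m/s^2.

5.51 ± 1.19 m/s^2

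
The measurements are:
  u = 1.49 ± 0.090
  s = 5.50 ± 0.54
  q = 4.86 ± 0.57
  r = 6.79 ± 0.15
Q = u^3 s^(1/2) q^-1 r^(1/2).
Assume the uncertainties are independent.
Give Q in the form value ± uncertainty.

4.16 ± 0.922

Q is a product of powers, so relative uncertainties combine in quadrature:
  (3·δu/u)² = (3×0.0604)² = 0.0328;  (½·δs/s)² = (0.5×0.0982)² = 0.00241;  (-1·δq/q)² = (-1×0.117)² = 0.0138;  (½·δr/r)² = (0.5×0.0221)² = 0.000122
δQ/Q = √(0.0491) = 0.222
Q = 4.16, so δQ = 0.222 × 4.16 = 0.922.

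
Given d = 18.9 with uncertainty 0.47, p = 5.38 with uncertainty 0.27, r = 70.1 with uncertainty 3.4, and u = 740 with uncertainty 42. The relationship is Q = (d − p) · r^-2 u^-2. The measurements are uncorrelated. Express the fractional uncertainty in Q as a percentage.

15.5%

Let w = d − p = 13.5. δw = √(δd² + δp²) = √(0.221 + 0.0729) = 0.542, so δw/w = 0.0401.
Q is then a monomial in w, r, u:
δQ/Q = √((δw/w)² + (-2·δr/r)² + (-2·δu/u)²) = √(0.00161 + 0.00941 + 0.0129) = 0.155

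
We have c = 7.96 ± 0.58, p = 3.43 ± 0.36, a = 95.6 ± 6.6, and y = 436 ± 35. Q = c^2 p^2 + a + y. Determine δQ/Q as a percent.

Let w = c^2·p^2 = 745. δw/w = √((2·δc/c)² + (2·δp/p)²) = √(0.0212 + 0.0441) = 0.256, so δw = 190.
Q = w + a + y: δQ = √(δw² + δa² + δy²) = √(36300 + 43.6 + 1220) = 194
Q = 1280, so δQ/Q = 194/1280 = 0.152.

15.2%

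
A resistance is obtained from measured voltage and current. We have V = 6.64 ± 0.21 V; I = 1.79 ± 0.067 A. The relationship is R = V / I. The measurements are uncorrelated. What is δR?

Relative error in a monomial: (δR/R)² = Σ (nᵢ · δxᵢ/xᵢ)².
  (1·δV/V)² = (1×0.0316)² = 0.00100;  (-1·δI/I)² = (-1×0.0374)² = 0.00140
δR/R = √(0.00240) = 0.0490
R = 3.71 Ω, so δR = 0.0490 × 3.71 = 0.182 Ω.

0.182 Ω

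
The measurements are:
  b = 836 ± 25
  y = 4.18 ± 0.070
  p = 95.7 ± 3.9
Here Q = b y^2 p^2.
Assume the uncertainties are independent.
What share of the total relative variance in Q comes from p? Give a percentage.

76.7%

(δQ/Q)² = (1·δb/b)² + (2·δy/y)² + (2·δp/p)²
  b term: (1×0.0299)² = 0.000894
  y term: (2×0.0167)² = 0.00112
  p term: (2×0.0408)² = 0.00664
Total = 0.00866. Share from p = 0.00664/0.00866 = 0.767.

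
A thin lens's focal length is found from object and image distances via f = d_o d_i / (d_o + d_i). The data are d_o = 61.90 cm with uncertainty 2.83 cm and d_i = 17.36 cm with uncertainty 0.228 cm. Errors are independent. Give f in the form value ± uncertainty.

∂f/∂d_o = (d_i/(d_o+d_i))² = 0.0480;  ∂f/∂d_i = (d_o/(d_o+d_i))² = 0.610
δf = √((∂f/∂d_o · δd_o)² + (∂f/∂d_i · δd_i)²) = √(0.0184 + 0.0193) = 0.194 cm
f = 13.56 cm.

13.56 ± 0.194 cm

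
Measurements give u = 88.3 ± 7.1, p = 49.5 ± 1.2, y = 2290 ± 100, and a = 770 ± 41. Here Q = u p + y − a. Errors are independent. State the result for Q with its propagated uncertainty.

5890 ± 383

Let w = u·p = 4370. δw/w = √((1·δu/u)² + (1·δp/p)²) = √(0.00647 + 0.000588) = 0.0840, so δw = 367.
Q = w + y − a: δQ = √(δw² + δy² + δa²) = √(1.35e+05 + 10000 + 1680) = 383
Q = 5890.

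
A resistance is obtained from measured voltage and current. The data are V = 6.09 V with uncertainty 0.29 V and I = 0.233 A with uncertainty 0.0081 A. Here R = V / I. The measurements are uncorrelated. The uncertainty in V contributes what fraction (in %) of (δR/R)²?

65.2%

(δR/R)² = (1·δV/V)² + (-1·δI/I)²
  V term: (1×0.0476)² = 0.00227
  I term: (-1×0.0348)² = 0.00121
Total = 0.00348. Share from V = 0.00227/0.00348 = 0.652.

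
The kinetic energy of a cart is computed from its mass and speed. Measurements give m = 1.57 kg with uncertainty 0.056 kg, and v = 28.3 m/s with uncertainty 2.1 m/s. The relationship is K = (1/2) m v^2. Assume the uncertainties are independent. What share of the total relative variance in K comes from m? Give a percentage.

(δK/K)² = (1·δm/m)² + (2·δv/v)²
  m term: (1×0.0357)² = 0.00127
  v term: (2×0.0742)² = 0.0220
Total = 0.0233. Share from m = 0.00127/0.0233 = 0.0546.

5.46%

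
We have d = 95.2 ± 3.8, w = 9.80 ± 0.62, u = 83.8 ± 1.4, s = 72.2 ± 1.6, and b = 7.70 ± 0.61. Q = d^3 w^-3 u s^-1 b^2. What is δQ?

Since Q is a product/quotient, work with relative uncertainties:
  (3·δd/d)² = (3×0.0399)² = 0.0143;  (-3·δw/w)² = (-3×0.0633)² = 0.0360;  (1·δu/u)² = (1×0.0167)² = 0.000279;  (-1·δs/s)² = (-1×0.0222)² = 0.000491;  (2·δb/b)² = (2×0.0792)² = 0.0251
δQ/Q = √(0.0762) = 0.276
Q = 63100, so δQ = 0.276 × 63100 = 17400.

17400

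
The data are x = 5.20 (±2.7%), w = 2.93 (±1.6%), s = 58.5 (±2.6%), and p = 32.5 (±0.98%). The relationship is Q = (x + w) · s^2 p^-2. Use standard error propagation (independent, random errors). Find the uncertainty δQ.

1.54

Let u = x + w = 8.13. δu = √(δx² + δw²) = √(0.0197 + 0.00220) = 0.148, so δu/u = 0.0182.
Q is then a monomial in u, s, p:
δQ/Q = √((δu/u)² + (2·δs/s)² + (-2·δp/p)²) = √(0.000331 + 0.00270 + 0.000384) = 0.0585
Q = 26.3, so δQ = 0.0585 × 26.3 = 1.54.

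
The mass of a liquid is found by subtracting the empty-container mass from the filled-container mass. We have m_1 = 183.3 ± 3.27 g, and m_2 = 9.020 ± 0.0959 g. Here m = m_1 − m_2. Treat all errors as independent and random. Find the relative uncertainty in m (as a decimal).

0.0188

Sums and differences: (δm)² = Σ (cᵢ δxᵢ)².
  (δm_1)² = 10.7;  (δm_2)² = 0.00920
δm = √(10.7) = 3.27 g
m = 174.3 g, so δm/m = 3.27/174.3 = 0.0188.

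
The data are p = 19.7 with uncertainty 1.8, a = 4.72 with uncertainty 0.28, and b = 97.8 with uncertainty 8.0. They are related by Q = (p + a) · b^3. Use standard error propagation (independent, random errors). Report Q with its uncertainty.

(2.28 ± 0.586) × 10^7

Let u = p + a = 24.4. δu = √(δp² + δa²) = √(3.24 + 0.0784) = 1.82, so δu/u = 0.0746.
Q is then a monomial in u, b:
δQ/Q = √((δu/u)² + (3·δb/b)²) = √(0.00556 + 0.0602) = 0.256
Q = 2.28e+07, so δQ = 0.256 × 2.28e+07 = 5.86e+06.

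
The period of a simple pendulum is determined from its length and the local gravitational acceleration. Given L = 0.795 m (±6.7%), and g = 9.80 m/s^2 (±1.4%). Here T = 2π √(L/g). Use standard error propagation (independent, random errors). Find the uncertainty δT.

0.0612 s

Relative error in a monomial: (δT/T)² = Σ (nᵢ · δxᵢ/xᵢ)².
  (½·δL/L)² = (0.5×0.0670)² = 0.00112;  (−½·δg/g)² = (-0.5×0.0140)² = 4.9e-05
δT/T = √(0.00117) = 0.0342
T = 1.79 s, so δT = 0.0342 × 1.79 = 0.0612 s.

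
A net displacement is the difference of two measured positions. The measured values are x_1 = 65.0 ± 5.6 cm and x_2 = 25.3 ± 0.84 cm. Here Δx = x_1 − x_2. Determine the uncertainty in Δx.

For a sum/difference, combine absolute errors in quadrature:
  (δx_1)² = 31.4;  (δx_2)² = 0.706
δΔx = √(32.1) = 5.66 cm

5.66 cm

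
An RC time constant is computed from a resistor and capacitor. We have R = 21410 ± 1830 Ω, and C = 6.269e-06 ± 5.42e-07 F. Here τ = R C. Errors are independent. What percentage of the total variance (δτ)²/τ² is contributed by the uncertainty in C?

(δτ/τ)² = (1·δR/R)² + (1·δC/C)²
  R term: (1×0.0855)² = 0.00731
  C term: (1×0.0865)² = 0.00747
Total = 0.0148. Share from C = 0.00747/0.0148 = 0.506.

50.6%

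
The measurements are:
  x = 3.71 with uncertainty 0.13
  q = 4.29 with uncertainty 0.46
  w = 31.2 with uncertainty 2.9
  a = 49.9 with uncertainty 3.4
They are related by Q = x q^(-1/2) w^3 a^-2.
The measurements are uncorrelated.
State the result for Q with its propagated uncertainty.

For a monomial Q ∝ x, q^(-1/2), w^3, a^-2, fractional errors add in quadrature:
  (1·δx/x)² = (1×0.0350)² = 0.00123;  (−½·δq/q)² = (-0.5×0.107)² = 0.00287;  (3·δw/w)² = (3×0.0929)² = 0.0778;  (-2·δa/a)² = (-2×0.0681)² = 0.0186
δQ/Q = √(0.100) = 0.317
Q = 21.8, so δQ = 0.317 × 21.8 = 6.92.

21.8 ± 6.92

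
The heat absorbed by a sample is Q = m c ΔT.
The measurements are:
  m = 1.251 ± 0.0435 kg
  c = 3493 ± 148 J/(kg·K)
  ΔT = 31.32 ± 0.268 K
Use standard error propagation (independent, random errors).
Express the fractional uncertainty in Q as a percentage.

5.55%

Relative error in a monomial: (δQ/Q)² = Σ (nᵢ · δxᵢ/xᵢ)².
  (1·δm/m)² = (1×0.0348)² = 0.00121;  (1·δc/c)² = (1×0.0424)² = 0.00180;  (1·δΔT/ΔT)² = (1×0.00856)² = 7.32e-05
δQ/Q = √(0.00308) = 0.0555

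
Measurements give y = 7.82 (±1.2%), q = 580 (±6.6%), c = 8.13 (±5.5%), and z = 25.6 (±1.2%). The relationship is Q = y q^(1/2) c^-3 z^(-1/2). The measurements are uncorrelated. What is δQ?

Since Q is a product/quotient, work with relative uncertainties:
  (1·δy/y)² = (1×0.0120)² = 0.000144;  (½·δq/q)² = (0.5×0.0660)² = 0.00109;  (-3·δc/c)² = (-3×0.0550)² = 0.0272;  (−½·δz/z)² = (-0.5×0.0120)² = 3.6e-05
δQ/Q = √(0.0285) = 0.169
Q = 0.0693, so δQ = 0.169 × 0.0693 = 0.0117.

0.0117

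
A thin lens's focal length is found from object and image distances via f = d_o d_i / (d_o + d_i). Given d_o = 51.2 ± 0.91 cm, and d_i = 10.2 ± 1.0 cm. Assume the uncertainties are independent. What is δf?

∂f/∂d_o = (d_i/(d_o+d_i))² = 0.0276;  ∂f/∂d_i = (d_o/(d_o+d_i))² = 0.695
δf = √((∂f/∂d_o · δd_o)² + (∂f/∂d_i · δd_i)²) = √(0.000631 + 0.484) = 0.696 cm

0.696 cm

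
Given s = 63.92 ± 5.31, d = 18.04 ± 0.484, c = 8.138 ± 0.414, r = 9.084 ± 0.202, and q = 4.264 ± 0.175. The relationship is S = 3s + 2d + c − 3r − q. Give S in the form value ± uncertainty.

204.5 ± 16.0

For a sum/difference, combine absolute errors in quadrature:
  (3·δs)² = 254;  (2·δd)² = 0.937;  (δc)² = 0.171;  (3·δr)² = 0.367;  (δq)² = 0.0306
δS = √(255) = 16.0
S = 204.5.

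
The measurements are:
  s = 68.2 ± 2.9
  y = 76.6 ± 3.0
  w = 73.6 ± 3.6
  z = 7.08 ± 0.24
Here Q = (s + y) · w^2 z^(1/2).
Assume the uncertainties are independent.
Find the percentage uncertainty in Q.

Let u = s + y = 145. δu = √(δs² + δy²) = √(8.41 + 9.00) = 4.17, so δu/u = 0.0288.
Q is then a monomial in u, w, z:
δQ/Q = √((δu/u)² + (2·δw/w)² + (½·δz/z)²) = √(0.000830 + 0.00957 + 0.000287) = 0.103

10.3%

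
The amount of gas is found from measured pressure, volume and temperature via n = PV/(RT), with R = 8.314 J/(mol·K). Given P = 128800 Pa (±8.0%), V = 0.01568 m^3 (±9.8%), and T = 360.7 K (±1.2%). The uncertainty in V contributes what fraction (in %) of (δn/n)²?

59.5%

(δn/n)² = (1·δP/P)² + (1·δV/V)² + (-1·δT/T)²
  P term: (1×0.0800)² = 0.00640
  V term: (1×0.0980)² = 0.00960
  T term: (-1×0.0120)² = 0.000144
Total = 0.0161. Share from V = 0.00960/0.0161 = 0.595.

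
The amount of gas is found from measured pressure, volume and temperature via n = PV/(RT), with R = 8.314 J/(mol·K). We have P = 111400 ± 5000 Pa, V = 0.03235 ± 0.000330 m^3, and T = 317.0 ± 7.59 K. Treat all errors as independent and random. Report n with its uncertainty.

For a monomial n ∝ P, V, T^-1, fractional errors add in quadrature:
  (1·δP/P)² = (1×0.0449)² = 0.00201;  (1·δV/V)² = (1×0.0102)² = 0.000104;  (-1·δT/T)² = (-1×0.0239)² = 0.000573
δn/n = √(0.00269) = 0.0519
n = 1.367 mol, so δn = 0.0519 × 1.367 = 0.0709 mol.

1.367 ± 0.0709 mol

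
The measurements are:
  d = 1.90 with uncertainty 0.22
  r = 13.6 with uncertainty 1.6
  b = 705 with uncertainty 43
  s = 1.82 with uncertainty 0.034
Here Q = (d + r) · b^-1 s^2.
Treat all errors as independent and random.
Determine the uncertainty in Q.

0.00920

Let u = d + r = 15.5. δu = √(δd² + δr²) = √(0.0484 + 2.56) = 1.62, so δu/u = 0.104.
Q is then a monomial in u, b, s:
δQ/Q = √((δu/u)² + (-1·δb/b)² + (2·δs/s)²) = √(0.0109 + 0.00372 + 0.00140) = 0.126
Q = 0.0728, so δQ = 0.126 × 0.0728 = 0.00920.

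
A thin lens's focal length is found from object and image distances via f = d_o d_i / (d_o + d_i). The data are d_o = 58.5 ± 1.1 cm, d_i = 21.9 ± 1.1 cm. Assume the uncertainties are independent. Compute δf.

0.588 cm

∂f/∂d_o = (d_i/(d_o+d_i))² = 0.0742;  ∂f/∂d_i = (d_o/(d_o+d_i))² = 0.529
δf = √((∂f/∂d_o · δd_o)² + (∂f/∂d_i · δd_i)²) = √(0.00666 + 0.339) = 0.588 cm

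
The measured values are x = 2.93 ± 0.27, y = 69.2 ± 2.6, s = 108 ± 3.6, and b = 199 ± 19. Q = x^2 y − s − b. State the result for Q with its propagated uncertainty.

287 ± 113

Let p = x^2·y = 594. δp/p = √((2·δx/x)² + (1·δy/y)²) = √(0.0340 + 0.00141) = 0.188, so δp = 112.
Q = p − s − b: δQ = √(δp² + δs² + δb²) = √(12500 + 13.0 + 361) = 113
Q = 287.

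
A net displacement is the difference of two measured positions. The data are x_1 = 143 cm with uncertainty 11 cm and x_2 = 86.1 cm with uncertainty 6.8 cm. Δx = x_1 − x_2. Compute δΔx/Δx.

0.227

Δx is a linear combination, so absolute uncertainties add in quadrature:
  (δx_1)² = 121;  (δx_2)² = 46.2
δΔx = √(167) = 12.9 cm
Δx = 56.9 cm, so δΔx/Δx = 12.9/56.9 = 0.227.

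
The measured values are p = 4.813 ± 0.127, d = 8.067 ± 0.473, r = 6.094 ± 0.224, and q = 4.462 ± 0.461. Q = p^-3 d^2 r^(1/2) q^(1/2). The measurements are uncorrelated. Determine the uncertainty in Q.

0.462

Q is a product of powers, so relative uncertainties combine in quadrature:
  (-3·δp/p)² = (-3×0.0264)² = 0.00627;  (2·δd/d)² = (2×0.0586)² = 0.0138;  (½·δr/r)² = (0.5×0.0368)² = 0.000338;  (½·δq/q)² = (0.5×0.103)² = 0.00267
δQ/Q = √(0.0230) = 0.152
Q = 3.044, so δQ = 0.152 × 3.044 = 0.462.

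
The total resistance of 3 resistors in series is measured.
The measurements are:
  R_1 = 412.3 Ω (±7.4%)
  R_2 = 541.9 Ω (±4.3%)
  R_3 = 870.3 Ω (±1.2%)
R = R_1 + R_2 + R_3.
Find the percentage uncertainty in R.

Each term contributes (cᵢ δxᵢ)² to (δR)²:
  (δR_1)² = 931;  (δR_2)² = 543;  (δR_3)² = 109
δR = √(1580) = 39.8 Ω
R = 1824 Ω, so δR/R = 39.8/1824 = 0.0218.

2.18%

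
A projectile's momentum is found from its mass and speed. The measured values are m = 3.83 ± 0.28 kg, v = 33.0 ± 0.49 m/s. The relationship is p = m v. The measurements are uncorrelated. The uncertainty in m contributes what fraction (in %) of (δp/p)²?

96.0%

(δp/p)² = (1·δm/m)² + (1·δv/v)²
  m term: (1×0.0731)² = 0.00534
  v term: (1×0.0148)² = 0.000220
Total = 0.00557. Share from m = 0.00534/0.00557 = 0.960.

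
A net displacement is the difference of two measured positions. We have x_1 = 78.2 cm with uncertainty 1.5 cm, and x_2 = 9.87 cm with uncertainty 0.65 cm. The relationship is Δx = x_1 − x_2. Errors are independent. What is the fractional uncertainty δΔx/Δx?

Sums and differences: (δΔx)² = Σ (cᵢ δxᵢ)².
  (δx_1)² = 2.25;  (δx_2)² = 0.423
δΔx = √(2.67) = 1.63 cm
Δx = 68.3 cm, so δΔx/Δx = 1.63/68.3 = 0.0239.

0.0239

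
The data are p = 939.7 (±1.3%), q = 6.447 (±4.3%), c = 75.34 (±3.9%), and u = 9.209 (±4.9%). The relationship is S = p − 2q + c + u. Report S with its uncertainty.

Each term contributes (cᵢ δxᵢ)² to (δS)²:
  (δp)² = 149;  (2·δq)² = 0.307;  (δc)² = 8.63;  (δu)² = 0.204
δS = √(158) = 12.6
S = 1011.

1011 ± 12.6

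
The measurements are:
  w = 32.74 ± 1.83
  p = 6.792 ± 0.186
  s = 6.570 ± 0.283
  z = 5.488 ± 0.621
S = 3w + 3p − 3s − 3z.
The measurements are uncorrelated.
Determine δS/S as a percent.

7.14%

For a sum/difference, combine absolute errors in quadrature:
  (3·δw)² = 30.1;  (3·δp)² = 0.311;  (3·δs)² = 0.721;  (3·δz)² = 3.47
δS = √(34.6) = 5.89
S = 82.42, so δS/S = 5.89/82.42 = 0.0714.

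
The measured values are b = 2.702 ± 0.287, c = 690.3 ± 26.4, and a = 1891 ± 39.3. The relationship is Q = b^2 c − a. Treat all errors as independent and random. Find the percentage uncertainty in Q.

34.6%

Let p = b^2·c = 5040. δp/p = √((2·δb/b)² + (1·δc/c)²) = √(0.0451 + 0.00146) = 0.216, so δp = 1090.
Q = p − a: δQ = √(δp² + δa²) = √(1.18e+06 + 1540) = 1090
Q = 3149, so δQ/Q = 1090/3149 = 0.346.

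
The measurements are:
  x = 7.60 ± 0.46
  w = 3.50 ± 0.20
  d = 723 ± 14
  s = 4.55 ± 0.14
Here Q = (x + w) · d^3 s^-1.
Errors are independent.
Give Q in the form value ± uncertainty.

Let u = x + w = 11.1. δu = √(δx² + δw²) = √(0.212 + 0.0400) = 0.502, so δu/u = 0.0452.
Q is then a monomial in u, d, s:
δQ/Q = √((δu/u)² + (3·δd/d)² + (-1·δs/s)²) = √(0.00204 + 0.00337 + 0.000947) = 0.0798
Q = 9.22e+08, so δQ = 0.0798 × 9.22e+08 = 7.35e+07.

(9.22 ± 0.735) × 10^8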